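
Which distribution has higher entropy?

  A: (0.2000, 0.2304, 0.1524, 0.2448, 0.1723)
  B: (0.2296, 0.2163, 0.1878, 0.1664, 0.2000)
B

Both distributions are close to uniform, making this a harder comparison.

H(A) = 2.3002 bits
H(B) = 2.3131 bits

The distribution closer to uniform has higher entropy.
Answer: B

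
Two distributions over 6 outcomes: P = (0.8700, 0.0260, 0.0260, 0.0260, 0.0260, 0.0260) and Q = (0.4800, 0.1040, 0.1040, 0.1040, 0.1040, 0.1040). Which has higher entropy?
Q

P is highly concentrated on one outcome (87%), making it nearly deterministic. Q spreads its mass more evenly (max 48%). The more spread-out distribution has higher entropy: H(P) ≈ 0.859 bits, H(Q) ≈ 2.206 bits.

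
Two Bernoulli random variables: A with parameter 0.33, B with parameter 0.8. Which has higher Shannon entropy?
A

For binary distributions, entropy is maximized at p=0.5 and decreases as p moves toward 0 or 1.

H(A) = H(0.33) = 0.9149 bits
H(B) = H(0.8) = 0.7219 bits

Distribution A (p=0.33) is closer to uniform (p=0.5), so it has higher entropy.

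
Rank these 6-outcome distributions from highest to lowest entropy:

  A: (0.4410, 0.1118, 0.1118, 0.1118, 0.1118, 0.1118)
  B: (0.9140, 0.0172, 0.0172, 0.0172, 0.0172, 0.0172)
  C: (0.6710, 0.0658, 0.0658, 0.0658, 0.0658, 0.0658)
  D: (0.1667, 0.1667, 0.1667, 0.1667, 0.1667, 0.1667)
D > A > C > B

Key insight: Entropy is maximized by uniform distributions and minimized by concentrated distributions.

Entropies:
  H(A) = 2.2879 bits
  H(B) = 0.6227 bits
  H(C) = 1.6778 bits
  H(D) = 2.5850 bits

Ranking: D > A > C > B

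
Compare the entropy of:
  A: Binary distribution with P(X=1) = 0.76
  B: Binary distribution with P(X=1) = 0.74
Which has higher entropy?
B

For binary distributions, entropy is maximized at p=0.5 and decreases as p moves toward 0 or 1.

H(A) = H(0.76) = 0.7950 bits
H(B) = H(0.74) = 0.8267 bits

Distribution B (p=0.74) is closer to uniform (p=0.5), so it has higher entropy.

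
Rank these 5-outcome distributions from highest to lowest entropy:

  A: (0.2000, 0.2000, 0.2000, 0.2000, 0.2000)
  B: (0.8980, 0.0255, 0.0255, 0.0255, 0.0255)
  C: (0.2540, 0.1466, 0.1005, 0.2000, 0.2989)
A > C > B

Key insight: Entropy is maximized by uniform distributions and minimized by concentrated distributions.

- Uniform distributions have maximum entropy log₂(5) = 2.3219 bits
- The more "peaked" or concentrated a distribution, the lower its entropy

Entropies:
  H(A) = 2.3219 bits
  H(B) = 0.6793 bits
  H(C) = 2.2265 bits

Ranking: A > C > B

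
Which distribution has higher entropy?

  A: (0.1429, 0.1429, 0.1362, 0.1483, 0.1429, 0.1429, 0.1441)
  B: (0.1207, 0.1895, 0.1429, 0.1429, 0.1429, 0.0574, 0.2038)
A

Both distributions are close to uniform, making this a harder comparison.

H(A) = 2.8070 bits
H(B) = 2.7305 bits

The distribution closer to uniform has higher entropy.
Answer: A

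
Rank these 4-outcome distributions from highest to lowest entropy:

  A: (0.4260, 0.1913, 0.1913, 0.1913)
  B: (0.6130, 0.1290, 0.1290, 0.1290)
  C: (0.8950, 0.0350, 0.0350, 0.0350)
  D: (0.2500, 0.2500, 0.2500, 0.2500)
D > A > B > C

Key insight: Entropy is maximized by uniform distributions and minimized by concentrated distributions.

Entropies:
  H(A) = 1.8939 bits
  H(B) = 1.5762 bits
  H(C) = 0.6511 bits
  H(D) = 2.0000 bits

Ranking: D > A > B > C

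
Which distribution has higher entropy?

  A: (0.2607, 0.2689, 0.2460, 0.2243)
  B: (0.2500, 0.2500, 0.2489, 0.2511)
B

Both distributions are close to uniform, making this a harder comparison.

H(A) = 1.9966 bits
H(B) = 2.0000 bits

The distribution closer to uniform has higher entropy.
Answer: B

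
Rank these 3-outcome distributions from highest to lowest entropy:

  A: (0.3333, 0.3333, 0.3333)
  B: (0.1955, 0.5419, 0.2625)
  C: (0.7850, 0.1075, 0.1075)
A > B > C

Key insight: Entropy is maximized by uniform distributions and minimized by concentrated distributions.

- Uniform distributions have maximum entropy log₂(3) = 1.5850 bits
- The more "peaked" or concentrated a distribution, the lower its entropy

Entropies:
  H(A) = 1.5850 bits
  H(B) = 1.4459 bits
  H(C) = 0.9659 bits

Ranking: A > B > C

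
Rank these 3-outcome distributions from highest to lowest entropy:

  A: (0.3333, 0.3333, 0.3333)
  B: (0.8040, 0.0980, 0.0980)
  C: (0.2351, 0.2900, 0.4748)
A > C > B

Key insight: Entropy is maximized by uniform distributions and minimized by concentrated distributions.

- Uniform distributions have maximum entropy log₂(3) = 1.5850 bits
- The more "peaked" or concentrated a distribution, the lower its entropy

Entropies:
  H(A) = 1.5850 bits
  H(B) = 0.9099 bits
  H(C) = 1.5192 bits

Ranking: A > C > B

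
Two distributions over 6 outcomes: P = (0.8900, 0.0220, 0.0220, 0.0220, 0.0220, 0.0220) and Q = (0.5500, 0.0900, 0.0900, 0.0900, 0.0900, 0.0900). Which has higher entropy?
Q

P is highly concentrated on one outcome (89%), making it nearly deterministic. Q spreads its mass more evenly (max 55%). The more spread-out distribution has higher entropy: H(P) ≈ 0.755 bits, H(Q) ≈ 2.038 bits.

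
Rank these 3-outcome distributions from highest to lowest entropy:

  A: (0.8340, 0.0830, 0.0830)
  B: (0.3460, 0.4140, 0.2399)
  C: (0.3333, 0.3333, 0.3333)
C > B > A

Key insight: Entropy is maximized by uniform distributions and minimized by concentrated distributions.

- Uniform distributions have maximum entropy log₂(3) = 1.5850 bits
- The more "peaked" or concentrated a distribution, the lower its entropy

Entropies:
  H(A) = 0.8145 bits
  H(B) = 1.5506 bits
  H(C) = 1.5850 bits

Ranking: C > B > A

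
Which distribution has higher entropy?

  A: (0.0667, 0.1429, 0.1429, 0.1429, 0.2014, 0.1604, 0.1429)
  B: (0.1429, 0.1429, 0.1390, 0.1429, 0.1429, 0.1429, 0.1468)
B

Both distributions are close to uniform, making this a harder comparison.

H(A) = 2.7540 bits
H(B) = 2.8072 bits

The distribution closer to uniform has higher entropy.
Answer: B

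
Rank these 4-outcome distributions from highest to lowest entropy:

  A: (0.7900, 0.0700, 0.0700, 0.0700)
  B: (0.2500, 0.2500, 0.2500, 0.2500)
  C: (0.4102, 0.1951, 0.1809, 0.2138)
B > C > A

Key insight: Entropy is maximized by uniform distributions and minimized by concentrated distributions.

- Uniform distributions have maximum entropy log₂(4) = 2.0000 bits
- The more "peaked" or concentrated a distribution, the lower its entropy

Entropies:
  H(A) = 1.0743 bits
  H(B) = 2.0000 bits
  H(C) = 1.9094 bits

Ranking: B > C > A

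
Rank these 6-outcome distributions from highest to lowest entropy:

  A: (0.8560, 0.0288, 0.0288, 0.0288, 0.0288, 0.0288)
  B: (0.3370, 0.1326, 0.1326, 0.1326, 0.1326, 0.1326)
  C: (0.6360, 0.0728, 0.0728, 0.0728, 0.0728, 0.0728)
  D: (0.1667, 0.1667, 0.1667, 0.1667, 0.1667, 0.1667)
D > B > C > A

Key insight: Entropy is maximized by uniform distributions and minimized by concentrated distributions.

Entropies:
  H(A) = 0.9290 bits
  H(B) = 2.4614 bits
  H(C) = 1.7911 bits
  H(D) = 2.5850 bits

Ranking: D > B > C > A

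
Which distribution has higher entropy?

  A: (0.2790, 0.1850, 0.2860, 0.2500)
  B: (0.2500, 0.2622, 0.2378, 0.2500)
B

Both distributions are close to uniform, making this a harder comparison.

H(A) = 1.9807 bits
H(B) = 1.9991 bits

The distribution closer to uniform has higher entropy.
Answer: B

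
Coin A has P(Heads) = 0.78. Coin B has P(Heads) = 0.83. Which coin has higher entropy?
A

For binary distributions, entropy is maximized at p=0.5 and decreases as p moves toward 0 or 1.

H(A) = H(0.78) = 0.7602 bits
H(B) = H(0.83) = 0.6577 bits

Distribution A (p=0.78) is closer to uniform (p=0.5), so it has higher entropy.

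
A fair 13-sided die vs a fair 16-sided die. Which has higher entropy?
16-sided die

Both are uniform distributions; for uniform over n outcomes, H = log₂(n). H(13-sided) = log₂(13) = 3.700 bits and H(16-sided) = log₂(16) = 4.000 bits. More outcomes in a uniform distribution means higher entropy.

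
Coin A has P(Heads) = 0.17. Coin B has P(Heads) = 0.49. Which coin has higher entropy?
B

For binary distributions, entropy is maximized at p=0.5 and decreases as p moves toward 0 or 1.

H(A) = H(0.17) = 0.6577 bits
H(B) = H(0.49) = 0.9997 bits

Distribution B (p=0.49) is closer to uniform (p=0.5), so it has higher entropy.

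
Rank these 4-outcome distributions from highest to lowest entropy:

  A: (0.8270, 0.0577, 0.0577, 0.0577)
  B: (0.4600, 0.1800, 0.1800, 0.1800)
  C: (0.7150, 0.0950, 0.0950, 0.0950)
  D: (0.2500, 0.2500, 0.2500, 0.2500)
D > B > C > A

Key insight: Entropy is maximized by uniform distributions and minimized by concentrated distributions.

Entropies:
  H(A) = 0.9387 bits
  H(B) = 1.8513 bits
  H(C) = 1.3139 bits
  H(D) = 2.0000 bits

Ranking: D > B > C > A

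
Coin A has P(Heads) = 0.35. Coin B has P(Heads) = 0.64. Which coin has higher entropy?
B

For binary distributions, entropy is maximized at p=0.5 and decreases as p moves toward 0 or 1.

H(A) = H(0.35) = 0.9341 bits
H(B) = H(0.64) = 0.9427 bits

Distribution B (p=0.64) is closer to uniform (p=0.5), so it has higher entropy.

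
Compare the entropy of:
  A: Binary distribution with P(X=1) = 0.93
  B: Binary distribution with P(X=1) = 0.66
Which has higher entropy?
B

For binary distributions, entropy is maximized at p=0.5 and decreases as p moves toward 0 or 1.

H(A) = H(0.93) = 0.3659 bits
H(B) = H(0.66) = 0.9248 bits

Distribution B (p=0.66) is closer to uniform (p=0.5), so it has higher entropy.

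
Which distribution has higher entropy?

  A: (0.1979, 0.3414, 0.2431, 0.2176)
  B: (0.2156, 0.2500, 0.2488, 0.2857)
B

Both distributions are close to uniform, making this a harder comparison.

H(A) = 1.9667 bits
H(B) = 1.9929 bits

The distribution closer to uniform has higher entropy.
Answer: B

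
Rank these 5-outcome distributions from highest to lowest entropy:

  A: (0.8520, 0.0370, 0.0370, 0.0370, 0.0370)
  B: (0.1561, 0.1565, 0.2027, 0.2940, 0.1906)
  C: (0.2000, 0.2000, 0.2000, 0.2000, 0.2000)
C > B > A

Key insight: Entropy is maximized by uniform distributions and minimized by concentrated distributions.

- Uniform distributions have maximum entropy log₂(5) = 2.3219 bits
- The more "peaked" or concentrated a distribution, the lower its entropy

Entropies:
  H(A) = 0.9008 bits
  H(B) = 2.2789 bits
  H(C) = 2.3219 bits

Ranking: C > B > A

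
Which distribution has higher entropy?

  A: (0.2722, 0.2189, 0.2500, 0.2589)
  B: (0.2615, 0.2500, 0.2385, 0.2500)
B

Both distributions are close to uniform, making this a harder comparison.

H(A) = 1.9955 bits
H(B) = 1.9992 bits

The distribution closer to uniform has higher entropy.
Answer: B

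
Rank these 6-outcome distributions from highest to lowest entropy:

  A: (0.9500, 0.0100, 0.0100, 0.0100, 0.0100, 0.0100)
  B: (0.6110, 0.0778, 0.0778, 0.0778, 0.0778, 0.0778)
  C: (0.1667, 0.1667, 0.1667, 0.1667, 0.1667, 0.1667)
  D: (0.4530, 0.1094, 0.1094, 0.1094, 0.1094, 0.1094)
C > D > B > A

Key insight: Entropy is maximized by uniform distributions and minimized by concentrated distributions.

Entropies:
  H(A) = 0.4025 bits
  H(B) = 1.8674 bits
  H(C) = 2.5850 bits
  H(D) = 2.2637 bits

Ranking: C > D > B > A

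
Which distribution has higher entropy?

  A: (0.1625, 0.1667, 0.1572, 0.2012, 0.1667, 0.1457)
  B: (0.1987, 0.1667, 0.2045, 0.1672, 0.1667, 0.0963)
A

Both distributions are close to uniform, making this a harder comparison.

H(A) = 2.5777 bits
H(B) = 2.5497 bits

The distribution closer to uniform has higher entropy.
Answer: A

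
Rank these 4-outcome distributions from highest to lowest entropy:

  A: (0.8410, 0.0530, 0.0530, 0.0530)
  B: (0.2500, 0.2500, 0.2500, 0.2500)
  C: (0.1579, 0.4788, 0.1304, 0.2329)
B > C > A

Key insight: Entropy is maximized by uniform distributions and minimized by concentrated distributions.

- Uniform distributions have maximum entropy log₂(4) = 2.0000 bits
- The more "peaked" or concentrated a distribution, the lower its entropy

Entropies:
  H(A) = 0.8839 bits
  H(B) = 2.0000 bits
  H(C) = 1.8020 bits

Ranking: B > C > A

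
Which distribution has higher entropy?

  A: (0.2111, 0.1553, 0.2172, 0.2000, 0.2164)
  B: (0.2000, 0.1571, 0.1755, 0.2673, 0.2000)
A

Both distributions are close to uniform, making this a harder comparison.

H(A) = 2.3117 bits
H(B) = 2.2978 bits

The distribution closer to uniform has higher entropy.
Answer: A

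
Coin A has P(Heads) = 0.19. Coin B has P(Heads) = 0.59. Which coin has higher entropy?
B

For binary distributions, entropy is maximized at p=0.5 and decreases as p moves toward 0 or 1.

H(A) = H(0.19) = 0.7015 bits
H(B) = H(0.59) = 0.9765 bits

Distribution B (p=0.59) is closer to uniform (p=0.5), so it has higher entropy.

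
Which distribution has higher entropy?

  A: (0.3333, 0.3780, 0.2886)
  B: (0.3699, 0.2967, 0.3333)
B

Both distributions are close to uniform, making this a harder comparison.

H(A) = 1.5763 bits
H(B) = 1.5792 bits

The distribution closer to uniform has higher entropy.
Answer: B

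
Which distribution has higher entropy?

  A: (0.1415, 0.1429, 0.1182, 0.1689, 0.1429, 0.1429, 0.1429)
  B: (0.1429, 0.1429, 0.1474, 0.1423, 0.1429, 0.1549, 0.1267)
B

Both distributions are close to uniform, making this a harder comparison.

H(A) = 2.8009 bits
H(B) = 2.8052 bits

The distribution closer to uniform has higher entropy.
Answer: B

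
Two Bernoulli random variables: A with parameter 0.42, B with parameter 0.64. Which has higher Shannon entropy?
A

For binary distributions, entropy is maximized at p=0.5 and decreases as p moves toward 0 or 1.

H(A) = H(0.42) = 0.9815 bits
H(B) = H(0.64) = 0.9427 bits

Distribution A (p=0.42) is closer to uniform (p=0.5), so it has higher entropy.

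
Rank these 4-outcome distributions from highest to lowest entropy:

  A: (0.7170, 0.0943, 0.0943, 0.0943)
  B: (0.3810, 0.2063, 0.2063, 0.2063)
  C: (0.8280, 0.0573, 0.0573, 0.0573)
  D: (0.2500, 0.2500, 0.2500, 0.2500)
D > B > A > C

Key insight: Entropy is maximized by uniform distributions and minimized by concentrated distributions.

Entropies:
  H(A) = 1.3081 bits
  H(B) = 1.9398 bits
  H(C) = 0.9349 bits
  H(D) = 2.0000 bits

Ranking: D > B > A > C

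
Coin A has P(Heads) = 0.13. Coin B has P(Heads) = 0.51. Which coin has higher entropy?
B

For binary distributions, entropy is maximized at p=0.5 and decreases as p moves toward 0 or 1.

H(A) = H(0.13) = 0.5574 bits
H(B) = H(0.51) = 0.9997 bits

Distribution B (p=0.51) is closer to uniform (p=0.5), so it has higher entropy.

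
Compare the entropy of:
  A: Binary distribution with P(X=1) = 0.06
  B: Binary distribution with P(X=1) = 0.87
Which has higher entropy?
B

For binary distributions, entropy is maximized at p=0.5 and decreases as p moves toward 0 or 1.

H(A) = H(0.06) = 0.3274 bits
H(B) = H(0.87) = 0.5574 bits

Distribution B (p=0.87) is closer to uniform (p=0.5), so it has higher entropy.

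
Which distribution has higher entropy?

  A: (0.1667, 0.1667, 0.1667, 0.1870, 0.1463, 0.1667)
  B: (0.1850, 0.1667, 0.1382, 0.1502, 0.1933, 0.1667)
A

Both distributions are close to uniform, making this a harder comparison.

H(A) = 2.5814 bits
H(B) = 2.5757 bits

The distribution closer to uniform has higher entropy.
Answer: A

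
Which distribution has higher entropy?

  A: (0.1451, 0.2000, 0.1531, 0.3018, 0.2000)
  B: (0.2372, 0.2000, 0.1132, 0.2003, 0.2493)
B

Both distributions are close to uniform, making this a harder comparison.

H(A) = 2.2690 bits
H(B) = 2.2768 bits

The distribution closer to uniform has higher entropy.
Answer: B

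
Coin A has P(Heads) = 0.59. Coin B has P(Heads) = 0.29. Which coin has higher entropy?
A

For binary distributions, entropy is maximized at p=0.5 and decreases as p moves toward 0 or 1.

H(A) = H(0.59) = 0.9765 bits
H(B) = H(0.29) = 0.8687 bits

Distribution A (p=0.59) is closer to uniform (p=0.5), so it has higher entropy.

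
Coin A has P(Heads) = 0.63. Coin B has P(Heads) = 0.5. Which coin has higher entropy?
B

For binary distributions, entropy is maximized at p=0.5 and decreases as p moves toward 0 or 1.

H(A) = H(0.63) = 0.9507 bits
H(B) = H(0.5) = 1.0000 bits

Distribution B (p=0.5) is closer to uniform (p=0.5), so it has higher entropy.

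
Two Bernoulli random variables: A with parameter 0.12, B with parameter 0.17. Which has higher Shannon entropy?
B

For binary distributions, entropy is maximized at p=0.5 and decreases as p moves toward 0 or 1.

H(A) = H(0.12) = 0.5294 bits
H(B) = H(0.17) = 0.6577 bits

Distribution B (p=0.17) is closer to uniform (p=0.5), so it has higher entropy.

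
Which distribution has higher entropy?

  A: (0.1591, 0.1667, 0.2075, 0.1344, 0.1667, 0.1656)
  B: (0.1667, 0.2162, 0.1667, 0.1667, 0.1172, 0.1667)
A

Both distributions are close to uniform, making this a harder comparison.

H(A) = 2.5732 bits
H(B) = 2.5634 bits

The distribution closer to uniform has higher entropy.
Answer: A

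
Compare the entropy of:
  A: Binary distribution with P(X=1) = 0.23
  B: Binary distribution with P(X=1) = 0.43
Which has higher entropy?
B

For binary distributions, entropy is maximized at p=0.5 and decreases as p moves toward 0 or 1.

H(A) = H(0.23) = 0.7780 bits
H(B) = H(0.43) = 0.9858 bits

Distribution B (p=0.43) is closer to uniform (p=0.5), so it has higher entropy.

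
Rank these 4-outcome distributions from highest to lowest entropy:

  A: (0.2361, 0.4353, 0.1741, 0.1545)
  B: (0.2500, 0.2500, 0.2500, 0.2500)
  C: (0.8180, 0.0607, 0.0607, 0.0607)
B > A > C

Key insight: Entropy is maximized by uniform distributions and minimized by concentrated distributions.

- Uniform distributions have maximum entropy log₂(4) = 2.0000 bits
- The more "peaked" or concentrated a distribution, the lower its entropy

Entropies:
  H(A) = 1.8693 bits
  H(B) = 2.0000 bits
  H(C) = 0.9729 bits

Ranking: B > A > C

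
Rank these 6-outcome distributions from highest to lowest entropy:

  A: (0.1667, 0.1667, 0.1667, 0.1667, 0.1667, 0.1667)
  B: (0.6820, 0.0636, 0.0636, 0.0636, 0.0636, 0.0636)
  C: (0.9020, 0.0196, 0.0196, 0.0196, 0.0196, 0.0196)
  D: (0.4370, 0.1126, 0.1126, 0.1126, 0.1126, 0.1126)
A > D > B > C

Key insight: Entropy is maximized by uniform distributions and minimized by concentrated distributions.

Entropies:
  H(A) = 2.5850 bits
  H(B) = 1.6406 bits
  H(C) = 0.6902 bits
  H(D) = 2.2958 bits

Ranking: A > D > B > C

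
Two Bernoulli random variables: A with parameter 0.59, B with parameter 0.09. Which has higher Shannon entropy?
A

For binary distributions, entropy is maximized at p=0.5 and decreases as p moves toward 0 or 1.

H(A) = H(0.59) = 0.9765 bits
H(B) = H(0.09) = 0.4365 bits

Distribution A (p=0.59) is closer to uniform (p=0.5), so it has higher entropy.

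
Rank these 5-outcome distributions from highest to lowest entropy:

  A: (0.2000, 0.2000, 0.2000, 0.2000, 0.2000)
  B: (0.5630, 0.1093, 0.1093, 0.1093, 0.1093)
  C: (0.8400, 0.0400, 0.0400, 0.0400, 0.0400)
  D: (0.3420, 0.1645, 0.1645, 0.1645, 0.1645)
A > D > B > C

Key insight: Entropy is maximized by uniform distributions and minimized by concentrated distributions.

Entropies:
  H(A) = 2.3219 bits
  H(B) = 1.8625 bits
  H(C) = 0.9543 bits
  H(D) = 2.2427 bits

Ranking: A > D > B > C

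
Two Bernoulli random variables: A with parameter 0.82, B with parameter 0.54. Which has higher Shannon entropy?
B

For binary distributions, entropy is maximized at p=0.5 and decreases as p moves toward 0 or 1.

H(A) = H(0.82) = 0.6801 bits
H(B) = H(0.54) = 0.9954 bits

Distribution B (p=0.54) is closer to uniform (p=0.5), so it has higher entropy.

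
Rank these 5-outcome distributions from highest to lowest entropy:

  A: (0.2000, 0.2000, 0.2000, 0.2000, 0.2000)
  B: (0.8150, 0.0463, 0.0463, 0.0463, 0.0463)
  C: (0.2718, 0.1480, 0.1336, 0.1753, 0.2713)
A > C > B

Key insight: Entropy is maximized by uniform distributions and minimized by concentrated distributions.

- Uniform distributions have maximum entropy log₂(5) = 2.3219 bits
- The more "peaked" or concentrated a distribution, the lower its entropy

Entropies:
  H(A) = 2.3219 bits
  H(B) = 1.0609 bits
  H(C) = 2.2577 bits

Ranking: A > C > B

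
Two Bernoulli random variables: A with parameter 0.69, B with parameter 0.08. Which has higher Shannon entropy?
A

For binary distributions, entropy is maximized at p=0.5 and decreases as p moves toward 0 or 1.

H(A) = H(0.69) = 0.8932 bits
H(B) = H(0.08) = 0.4022 bits

Distribution A (p=0.69) is closer to uniform (p=0.5), so it has higher entropy.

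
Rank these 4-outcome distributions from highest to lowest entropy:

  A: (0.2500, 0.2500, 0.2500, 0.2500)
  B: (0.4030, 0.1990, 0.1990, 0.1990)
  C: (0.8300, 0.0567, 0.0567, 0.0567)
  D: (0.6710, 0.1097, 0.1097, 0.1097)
A > B > D > C

Key insight: Entropy is maximized by uniform distributions and minimized by concentrated distributions.

Entropies:
  H(A) = 2.0000 bits
  H(B) = 1.9189 bits
  H(C) = 0.9271 bits
  H(D) = 1.4354 bits

Ranking: A > B > D > C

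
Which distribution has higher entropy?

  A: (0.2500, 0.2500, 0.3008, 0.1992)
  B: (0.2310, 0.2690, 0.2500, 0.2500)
B

Both distributions are close to uniform, making this a harder comparison.

H(A) = 1.9850 bits
H(B) = 1.9979 bits

The distribution closer to uniform has higher entropy.
Answer: B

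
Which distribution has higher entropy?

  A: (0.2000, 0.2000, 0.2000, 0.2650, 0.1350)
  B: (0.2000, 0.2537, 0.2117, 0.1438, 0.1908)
B

Both distributions are close to uniform, making this a harder comparison.

H(A) = 2.2908 bits
H(B) = 2.2990 bits

The distribution closer to uniform has higher entropy.
Answer: B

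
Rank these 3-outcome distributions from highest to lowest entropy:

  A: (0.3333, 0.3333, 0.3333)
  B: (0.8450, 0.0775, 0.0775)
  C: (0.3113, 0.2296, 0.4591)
A > C > B

Key insight: Entropy is maximized by uniform distributions and minimized by concentrated distributions.

- Uniform distributions have maximum entropy log₂(3) = 1.5850 bits
- The more "peaked" or concentrated a distribution, the lower its entropy

Entropies:
  H(A) = 1.5850 bits
  H(B) = 0.7772 bits
  H(C) = 1.5271 bits

Ranking: A > C > B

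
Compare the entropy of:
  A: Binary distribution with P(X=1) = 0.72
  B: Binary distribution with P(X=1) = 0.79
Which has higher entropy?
A

For binary distributions, entropy is maximized at p=0.5 and decreases as p moves toward 0 or 1.

H(A) = H(0.72) = 0.8555 bits
H(B) = H(0.79) = 0.7415 bits

Distribution A (p=0.72) is closer to uniform (p=0.5), so it has higher entropy.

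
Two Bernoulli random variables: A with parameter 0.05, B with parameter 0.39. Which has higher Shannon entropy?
B

For binary distributions, entropy is maximized at p=0.5 and decreases as p moves toward 0 or 1.

H(A) = H(0.05) = 0.2864 bits
H(B) = H(0.39) = 0.9648 bits

Distribution B (p=0.39) is closer to uniform (p=0.5), so it has higher entropy.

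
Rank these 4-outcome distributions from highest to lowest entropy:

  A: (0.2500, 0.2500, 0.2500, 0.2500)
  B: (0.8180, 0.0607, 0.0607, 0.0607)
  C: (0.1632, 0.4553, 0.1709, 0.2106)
A > C > B

Key insight: Entropy is maximized by uniform distributions and minimized by concentrated distributions.

- Uniform distributions have maximum entropy log₂(4) = 2.0000 bits
- The more "peaked" or concentrated a distribution, the lower its entropy

Entropies:
  H(A) = 2.0000 bits
  H(B) = 0.9729 bits
  H(C) = 1.8525 bits

Ranking: A > C > B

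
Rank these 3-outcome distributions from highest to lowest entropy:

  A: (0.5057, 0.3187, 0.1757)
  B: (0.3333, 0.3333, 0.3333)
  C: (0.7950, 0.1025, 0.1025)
B > A > C

Key insight: Entropy is maximized by uniform distributions and minimized by concentrated distributions.

- Uniform distributions have maximum entropy log₂(3) = 1.5850 bits
- The more "peaked" or concentrated a distribution, the lower its entropy

Entropies:
  H(A) = 1.4640 bits
  H(B) = 1.5850 bits
  H(C) = 0.9368 bits

Ranking: B > A > C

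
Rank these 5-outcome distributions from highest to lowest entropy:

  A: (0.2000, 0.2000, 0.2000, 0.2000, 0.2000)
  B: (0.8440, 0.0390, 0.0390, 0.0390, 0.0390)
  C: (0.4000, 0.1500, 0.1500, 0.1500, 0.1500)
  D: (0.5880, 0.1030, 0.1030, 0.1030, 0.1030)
A > C > D > B

Key insight: Entropy is maximized by uniform distributions and minimized by concentrated distributions.

Entropies:
  H(A) = 2.3219 bits
  H(B) = 0.9367 bits
  H(C) = 2.1710 bits
  H(D) = 1.8015 bits

Ranking: A > C > D > B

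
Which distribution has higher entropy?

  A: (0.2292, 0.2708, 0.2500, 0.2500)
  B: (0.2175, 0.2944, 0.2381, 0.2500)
A

Both distributions are close to uniform, making this a harder comparison.

H(A) = 1.9975 bits
H(B) = 1.9910 bits

The distribution closer to uniform has higher entropy.
Answer: A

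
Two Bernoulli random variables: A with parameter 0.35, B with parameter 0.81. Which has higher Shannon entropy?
A

For binary distributions, entropy is maximized at p=0.5 and decreases as p moves toward 0 or 1.

H(A) = H(0.35) = 0.9341 bits
H(B) = H(0.81) = 0.7015 bits

Distribution A (p=0.35) is closer to uniform (p=0.5), so it has higher entropy.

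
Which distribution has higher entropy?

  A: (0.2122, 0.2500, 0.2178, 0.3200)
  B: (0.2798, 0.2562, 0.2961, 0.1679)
A

Both distributions are close to uniform, making this a harder comparison.

H(A) = 1.9796 bits
H(B) = 1.9696 bits

The distribution closer to uniform has higher entropy.
Answer: A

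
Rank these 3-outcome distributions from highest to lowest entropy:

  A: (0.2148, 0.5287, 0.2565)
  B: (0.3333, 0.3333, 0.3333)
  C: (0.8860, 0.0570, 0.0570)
B > A > C

Key insight: Entropy is maximized by uniform distributions and minimized by concentrated distributions.

- Uniform distributions have maximum entropy log₂(3) = 1.5850 bits
- The more "peaked" or concentrated a distribution, the lower its entropy

Entropies:
  H(A) = 1.4662 bits
  H(B) = 1.5850 bits
  H(C) = 0.6259 bits

Ranking: B > A > C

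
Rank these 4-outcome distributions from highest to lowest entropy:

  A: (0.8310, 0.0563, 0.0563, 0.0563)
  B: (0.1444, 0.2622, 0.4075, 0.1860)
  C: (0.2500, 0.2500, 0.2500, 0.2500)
C > B > A

Key insight: Entropy is maximized by uniform distributions and minimized by concentrated distributions.

- Uniform distributions have maximum entropy log₂(4) = 2.0000 bits
- The more "peaked" or concentrated a distribution, the lower its entropy

Entropies:
  H(A) = 0.9233 bits
  H(B) = 1.8886 bits
  H(C) = 2.0000 bits

Ranking: C > B > A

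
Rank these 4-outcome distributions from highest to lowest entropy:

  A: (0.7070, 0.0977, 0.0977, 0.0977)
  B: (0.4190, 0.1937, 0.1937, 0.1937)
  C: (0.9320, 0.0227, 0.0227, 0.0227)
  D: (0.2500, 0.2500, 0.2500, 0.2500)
D > B > A > C

Key insight: Entropy is maximized by uniform distributions and minimized by concentrated distributions.

Entropies:
  H(A) = 1.3370 bits
  H(B) = 1.9018 bits
  H(C) = 0.4662 bits
  H(D) = 2.0000 bits

Ranking: D > B > A > C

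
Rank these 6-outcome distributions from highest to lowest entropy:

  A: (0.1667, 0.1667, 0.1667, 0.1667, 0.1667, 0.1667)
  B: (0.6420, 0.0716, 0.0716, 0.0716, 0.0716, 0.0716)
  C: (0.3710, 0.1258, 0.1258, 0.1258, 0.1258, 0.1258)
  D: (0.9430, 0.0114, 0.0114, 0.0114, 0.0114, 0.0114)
A > C > B > D

Key insight: Entropy is maximized by uniform distributions and minimized by concentrated distributions.

Entropies:
  H(A) = 2.5850 bits
  H(B) = 1.7723 bits
  H(C) = 2.4119 bits
  H(D) = 0.4478 bits

Ranking: A > C > B > D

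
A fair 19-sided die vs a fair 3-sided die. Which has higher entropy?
19-sided die

Both are uniform distributions; for uniform over n outcomes, H = log₂(n). H(19-sided) = log₂(19) = 4.248 bits and H(3-sided) = log₂(3) = 1.585 bits. More outcomes in a uniform distribution means higher entropy.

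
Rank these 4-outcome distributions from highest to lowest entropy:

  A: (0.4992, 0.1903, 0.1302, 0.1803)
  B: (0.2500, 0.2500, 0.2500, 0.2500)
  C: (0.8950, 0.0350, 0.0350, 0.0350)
B > A > C

Key insight: Entropy is maximized by uniform distributions and minimized by concentrated distributions.

- Uniform distributions have maximum entropy log₂(4) = 2.0000 bits
- The more "peaked" or concentrated a distribution, the lower its entropy

Entropies:
  H(A) = 1.7845 bits
  H(B) = 2.0000 bits
  H(C) = 0.6511 bits

Ranking: B > A > C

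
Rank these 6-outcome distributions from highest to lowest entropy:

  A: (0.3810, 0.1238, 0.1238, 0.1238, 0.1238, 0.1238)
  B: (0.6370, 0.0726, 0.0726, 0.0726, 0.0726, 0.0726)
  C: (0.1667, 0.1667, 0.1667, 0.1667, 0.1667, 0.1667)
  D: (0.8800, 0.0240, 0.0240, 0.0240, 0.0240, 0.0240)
C > A > B > D

Key insight: Entropy is maximized by uniform distributions and minimized by concentrated distributions.

Entropies:
  H(A) = 2.3960 bits
  H(B) = 1.7880 bits
  H(C) = 2.5850 bits
  H(D) = 0.8080 bits

Ranking: C > A > B > D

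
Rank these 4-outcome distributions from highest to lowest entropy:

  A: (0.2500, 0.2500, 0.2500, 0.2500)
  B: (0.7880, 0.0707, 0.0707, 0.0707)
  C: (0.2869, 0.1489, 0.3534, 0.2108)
A > C > B

Key insight: Entropy is maximized by uniform distributions and minimized by concentrated distributions.

- Uniform distributions have maximum entropy log₂(4) = 2.0000 bits
- The more "peaked" or concentrated a distribution, the lower its entropy

Entropies:
  H(A) = 2.0000 bits
  H(B) = 1.0813 bits
  H(C) = 1.9298 bits

Ranking: A > C > B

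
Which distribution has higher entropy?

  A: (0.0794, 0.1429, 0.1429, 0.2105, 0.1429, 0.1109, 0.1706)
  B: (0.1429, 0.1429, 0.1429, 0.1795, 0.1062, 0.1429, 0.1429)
B

Both distributions are close to uniform, making this a harder comparison.

H(A) = 2.7537 bits
H(B) = 2.7936 bits

The distribution closer to uniform has higher entropy.
Answer: B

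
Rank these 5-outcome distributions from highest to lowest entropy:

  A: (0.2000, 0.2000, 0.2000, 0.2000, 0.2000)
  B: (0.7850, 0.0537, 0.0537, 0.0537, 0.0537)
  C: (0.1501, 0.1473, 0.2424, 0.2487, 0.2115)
A > C > B

Key insight: Entropy is maximized by uniform distributions and minimized by concentrated distributions.

- Uniform distributions have maximum entropy log₂(5) = 2.3219 bits
- The more "peaked" or concentrated a distribution, the lower its entropy

Entropies:
  H(A) = 2.3219 bits
  H(B) = 1.1809 bits
  H(C) = 2.2866 bits

Ranking: A > C > B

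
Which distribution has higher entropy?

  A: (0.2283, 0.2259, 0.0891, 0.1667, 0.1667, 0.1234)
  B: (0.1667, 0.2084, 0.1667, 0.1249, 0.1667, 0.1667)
B

Both distributions are close to uniform, making this a harder comparison.

H(A) = 2.5163 bits
H(B) = 2.5697 bits

The distribution closer to uniform has higher entropy.
Answer: B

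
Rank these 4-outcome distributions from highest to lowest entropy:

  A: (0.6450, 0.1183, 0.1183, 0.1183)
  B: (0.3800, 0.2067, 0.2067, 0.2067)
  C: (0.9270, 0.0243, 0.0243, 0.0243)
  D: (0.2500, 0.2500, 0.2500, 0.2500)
D > B > A > C

Key insight: Entropy is maximized by uniform distributions and minimized by concentrated distributions.

Entropies:
  H(A) = 1.5011 bits
  H(B) = 1.9407 bits
  H(C) = 0.4927 bits
  H(D) = 2.0000 bits

Ranking: D > B > A > C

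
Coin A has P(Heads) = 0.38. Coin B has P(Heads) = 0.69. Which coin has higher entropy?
A

For binary distributions, entropy is maximized at p=0.5 and decreases as p moves toward 0 or 1.

H(A) = H(0.38) = 0.9580 bits
H(B) = H(0.69) = 0.8932 bits

Distribution A (p=0.38) is closer to uniform (p=0.5), so it has higher entropy.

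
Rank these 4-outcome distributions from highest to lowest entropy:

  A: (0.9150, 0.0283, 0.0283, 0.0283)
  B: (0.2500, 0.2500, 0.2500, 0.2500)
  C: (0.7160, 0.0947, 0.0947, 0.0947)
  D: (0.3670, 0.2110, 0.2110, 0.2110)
B > D > C > A

Key insight: Entropy is maximized by uniform distributions and minimized by concentrated distributions.

Entropies:
  H(A) = 0.5543 bits
  H(B) = 2.0000 bits
  H(C) = 1.3110 bits
  H(D) = 1.9516 bits

Ranking: B > D > C > A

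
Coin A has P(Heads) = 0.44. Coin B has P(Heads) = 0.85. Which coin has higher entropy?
A

For binary distributions, entropy is maximized at p=0.5 and decreases as p moves toward 0 or 1.

H(A) = H(0.44) = 0.9896 bits
H(B) = H(0.85) = 0.6098 bits

Distribution A (p=0.44) is closer to uniform (p=0.5), so it has higher entropy.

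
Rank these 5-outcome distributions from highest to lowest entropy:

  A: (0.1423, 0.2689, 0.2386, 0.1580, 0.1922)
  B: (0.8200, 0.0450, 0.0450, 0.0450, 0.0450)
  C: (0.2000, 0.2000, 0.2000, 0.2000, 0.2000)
C > A > B

Key insight: Entropy is maximized by uniform distributions and minimized by concentrated distributions.

- Uniform distributions have maximum entropy log₂(5) = 2.3219 bits
- The more "peaked" or concentrated a distribution, the lower its entropy

Entropies:
  H(A) = 2.2810 bits
  H(B) = 1.0401 bits
  H(C) = 2.3219 bits

Ranking: C > A > B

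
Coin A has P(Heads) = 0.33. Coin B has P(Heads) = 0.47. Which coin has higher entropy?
B

For binary distributions, entropy is maximized at p=0.5 and decreases as p moves toward 0 or 1.

H(A) = H(0.33) = 0.9149 bits
H(B) = H(0.47) = 0.9974 bits

Distribution B (p=0.47) is closer to uniform (p=0.5), so it has higher entropy.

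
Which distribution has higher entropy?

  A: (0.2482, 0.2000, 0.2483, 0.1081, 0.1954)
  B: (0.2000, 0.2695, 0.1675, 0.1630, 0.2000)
B

Both distributions are close to uniform, making this a harder comparison.

H(A) = 2.2696 bits
H(B) = 2.2969 bits

The distribution closer to uniform has higher entropy.
Answer: B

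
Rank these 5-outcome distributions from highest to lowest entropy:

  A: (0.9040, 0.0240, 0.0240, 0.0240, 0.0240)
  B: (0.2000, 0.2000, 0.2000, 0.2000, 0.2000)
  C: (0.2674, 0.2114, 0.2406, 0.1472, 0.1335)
B > C > A

Key insight: Entropy is maximized by uniform distributions and minimized by concentrated distributions.

- Uniform distributions have maximum entropy log₂(5) = 2.3219 bits
- The more "peaked" or concentrated a distribution, the lower its entropy

Entropies:
  H(A) = 0.6482 bits
  H(B) = 2.3219 bits
  H(C) = 2.2719 bits

Ranking: B > C > A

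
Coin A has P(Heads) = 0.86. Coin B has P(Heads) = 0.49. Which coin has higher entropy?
B

For binary distributions, entropy is maximized at p=0.5 and decreases as p moves toward 0 or 1.

H(A) = H(0.86) = 0.5842 bits
H(B) = H(0.49) = 0.9997 bits

Distribution B (p=0.49) is closer to uniform (p=0.5), so it has higher entropy.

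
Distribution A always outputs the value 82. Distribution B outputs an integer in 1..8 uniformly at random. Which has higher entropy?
B

A is deterministic, so H(A) = 0. B is uniform over 8 outcomes, so H(B) = log₂(8) = 3.000 bits. Any distribution with genuine randomness has higher entropy than a deterministic one.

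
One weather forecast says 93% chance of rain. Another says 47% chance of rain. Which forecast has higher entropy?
47% forecast

Treat each forecast as a Bernoulli distribution. Binary entropy is maximized at p=0.5 and falls off symmetrically toward 0 or 1. The 47% forecast is closer to 50%, so it is more uncertain. H(93%) ≈ 0.366 bits, H(47%) ≈ 0.997 bits.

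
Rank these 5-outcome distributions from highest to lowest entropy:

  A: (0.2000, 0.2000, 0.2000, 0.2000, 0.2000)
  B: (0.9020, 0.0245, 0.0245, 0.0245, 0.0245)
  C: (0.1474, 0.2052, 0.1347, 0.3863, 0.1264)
A > C > B

Key insight: Entropy is maximized by uniform distributions and minimized by concentrated distributions.

- Uniform distributions have maximum entropy log₂(5) = 2.3219 bits
- The more "peaked" or concentrated a distribution, the lower its entropy

Entropies:
  H(A) = 2.3219 bits
  H(B) = 0.6586 bits
  H(C) = 2.1728 bits

Ranking: A > C > B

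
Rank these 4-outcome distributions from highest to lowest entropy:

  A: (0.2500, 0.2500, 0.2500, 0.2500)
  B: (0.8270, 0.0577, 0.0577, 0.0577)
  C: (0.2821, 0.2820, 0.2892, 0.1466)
A > C > B

Key insight: Entropy is maximized by uniform distributions and minimized by concentrated distributions.

- Uniform distributions have maximum entropy log₂(4) = 2.0000 bits
- The more "peaked" or concentrated a distribution, the lower its entropy

Entropies:
  H(A) = 2.0000 bits
  H(B) = 0.9387 bits
  H(C) = 1.9538 bits

Ranking: A > C > B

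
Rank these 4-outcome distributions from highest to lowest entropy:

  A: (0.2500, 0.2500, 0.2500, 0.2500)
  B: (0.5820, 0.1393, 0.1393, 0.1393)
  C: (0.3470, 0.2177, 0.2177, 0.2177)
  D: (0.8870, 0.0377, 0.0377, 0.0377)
A > C > B > D

Key insight: Entropy is maximized by uniform distributions and minimized by concentrated distributions.

Entropies:
  H(A) = 2.0000 bits
  H(B) = 1.6430 bits
  H(C) = 1.9663 bits
  H(D) = 0.6880 bits

Ranking: A > C > B > D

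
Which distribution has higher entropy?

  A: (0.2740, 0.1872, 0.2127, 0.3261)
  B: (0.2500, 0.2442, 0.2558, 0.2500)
B

Both distributions are close to uniform, making this a harder comparison.

H(A) = 1.9665 bits
H(B) = 1.9998 bits

The distribution closer to uniform has higher entropy.
Answer: B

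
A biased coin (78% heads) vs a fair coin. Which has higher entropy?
Fair coin

The fair coin is uniform (p=0.5), maximizing binary entropy at 1 bit. The biased coin has H(0.78) ≈ 0.760 bits — its outcome is more predictable, so its entropy is lower.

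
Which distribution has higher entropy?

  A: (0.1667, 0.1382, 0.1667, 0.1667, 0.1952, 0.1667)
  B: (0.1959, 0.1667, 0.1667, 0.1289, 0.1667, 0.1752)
A

Both distributions are close to uniform, making this a harder comparison.

H(A) = 2.5779 bits
H(B) = 2.5745 bits

The distribution closer to uniform has higher entropy.
Answer: A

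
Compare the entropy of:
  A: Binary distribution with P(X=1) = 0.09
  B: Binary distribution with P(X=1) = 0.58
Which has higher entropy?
B

For binary distributions, entropy is maximized at p=0.5 and decreases as p moves toward 0 or 1.

H(A) = H(0.09) = 0.4365 bits
H(B) = H(0.58) = 0.9815 bits

Distribution B (p=0.58) is closer to uniform (p=0.5), so it has higher entropy.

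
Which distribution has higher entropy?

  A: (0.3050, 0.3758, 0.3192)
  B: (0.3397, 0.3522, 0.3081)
B

Both distributions are close to uniform, making this a harder comparison.

H(A) = 1.5790 bits
H(B) = 1.5827 bits

The distribution closer to uniform has higher entropy.
Answer: B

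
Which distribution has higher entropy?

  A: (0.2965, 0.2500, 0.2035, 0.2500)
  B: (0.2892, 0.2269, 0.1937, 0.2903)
A

Both distributions are close to uniform, making this a harder comparison.

H(A) = 1.9874 bits
H(B) = 1.9798 bits

The distribution closer to uniform has higher entropy.
Answer: A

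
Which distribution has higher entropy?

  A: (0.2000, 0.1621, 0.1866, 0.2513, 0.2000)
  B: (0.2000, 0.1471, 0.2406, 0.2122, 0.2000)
A

Both distributions are close to uniform, making this a harder comparison.

H(A) = 2.3069 bits
H(B) = 2.3047 bits

The distribution closer to uniform has higher entropy.
Answer: A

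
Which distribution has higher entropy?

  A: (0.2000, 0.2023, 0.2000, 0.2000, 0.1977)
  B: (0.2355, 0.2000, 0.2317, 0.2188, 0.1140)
A

Both distributions are close to uniform, making this a harder comparison.

H(A) = 2.3219 bits
H(B) = 2.2813 bits

The distribution closer to uniform has higher entropy.
Answer: A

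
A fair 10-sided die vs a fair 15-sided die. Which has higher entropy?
15-sided die

Both are uniform distributions; for uniform over n outcomes, H = log₂(n). H(10-sided) = log₂(10) = 3.322 bits and H(15-sided) = log₂(15) = 3.907 bits. More outcomes in a uniform distribution means higher entropy.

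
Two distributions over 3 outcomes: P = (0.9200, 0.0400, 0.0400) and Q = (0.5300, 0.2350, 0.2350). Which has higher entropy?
Q

P is highly concentrated on one outcome (92%), making it nearly deterministic. Q spreads its mass more evenly (max 53%). The more spread-out distribution has higher entropy: H(P) ≈ 0.482 bits, H(Q) ≈ 1.467 bits.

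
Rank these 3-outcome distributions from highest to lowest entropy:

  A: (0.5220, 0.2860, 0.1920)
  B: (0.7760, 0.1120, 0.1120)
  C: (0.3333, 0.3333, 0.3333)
C > A > B

Key insight: Entropy is maximized by uniform distributions and minimized by concentrated distributions.

- Uniform distributions have maximum entropy log₂(3) = 1.5850 bits
- The more "peaked" or concentrated a distribution, the lower its entropy

Entropies:
  H(A) = 1.4632 bits
  H(B) = 0.9914 bits
  H(C) = 1.5850 bits

Ranking: C > A > B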